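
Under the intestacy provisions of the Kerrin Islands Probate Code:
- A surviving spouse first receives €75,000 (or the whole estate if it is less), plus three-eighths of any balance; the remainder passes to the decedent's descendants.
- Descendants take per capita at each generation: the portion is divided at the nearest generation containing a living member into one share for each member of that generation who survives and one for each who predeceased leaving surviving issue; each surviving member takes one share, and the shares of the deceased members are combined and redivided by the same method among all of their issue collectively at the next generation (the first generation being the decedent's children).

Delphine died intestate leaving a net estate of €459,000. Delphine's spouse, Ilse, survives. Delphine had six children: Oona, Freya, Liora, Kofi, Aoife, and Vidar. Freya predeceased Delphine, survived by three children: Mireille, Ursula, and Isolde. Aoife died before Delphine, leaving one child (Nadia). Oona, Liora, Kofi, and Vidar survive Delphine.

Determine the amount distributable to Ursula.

Ilse first takes €75,000, leaving a balance of €384,000. Ilse then takes three-eighths of the balance (€144,000), for a total of €219,000. The remaining €240,000 passes to the descendants.
The descendants' portion (€240,000) is divided at the children's generation into 6 shares of €40,000. Oona, Liora, Kofi, and Vidar each take €40,000. The 2 shares of the deceased (Freya and Aoife) are combined into a pool of €80,000.
That pool (€80,000) is divided at the grandchildren's generation equally among Mireille, Ursula, Isolde, and Nadia: €20,000 each.

Ursula receives €20,000.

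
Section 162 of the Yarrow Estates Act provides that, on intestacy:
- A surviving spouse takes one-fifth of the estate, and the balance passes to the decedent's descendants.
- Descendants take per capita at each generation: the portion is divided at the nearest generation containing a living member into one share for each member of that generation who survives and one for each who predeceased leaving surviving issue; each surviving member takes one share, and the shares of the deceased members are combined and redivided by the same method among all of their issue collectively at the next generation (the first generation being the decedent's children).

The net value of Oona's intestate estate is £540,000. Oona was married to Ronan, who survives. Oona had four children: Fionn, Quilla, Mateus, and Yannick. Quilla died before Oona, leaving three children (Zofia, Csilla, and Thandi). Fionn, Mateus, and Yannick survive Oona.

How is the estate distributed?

Ronan takes one-fifth of £540,000 = £108,000. The remaining £432,000 passes to the descendants.
The descendants' portion (£432,000) is divided at the children's generation into 4 shares of £108,000. Fionn, Mateus, and Yannick each take £108,000. The remaining share for the deceased Quilla (£108,000) is carried to the next generation.
That pool (£108,000) is divided at the grandchildren's generation equally among Zofia, Csilla, and Thandi: £36,000 each.

Ronan: £108,000; Fionn: £108,000; Zofia: £36,000; Csilla: £36,000; Thandi: £36,000; Mateus: £108,000; Yannick: £108,000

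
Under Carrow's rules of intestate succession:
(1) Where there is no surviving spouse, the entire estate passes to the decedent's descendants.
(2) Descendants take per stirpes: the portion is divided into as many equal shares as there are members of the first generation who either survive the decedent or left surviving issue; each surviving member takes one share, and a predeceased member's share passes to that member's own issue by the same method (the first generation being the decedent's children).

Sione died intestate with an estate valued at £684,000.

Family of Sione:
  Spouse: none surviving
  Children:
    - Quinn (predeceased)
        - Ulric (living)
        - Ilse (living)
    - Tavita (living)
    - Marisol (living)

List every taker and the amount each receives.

The entire £684,000 passes to the descendants.
That amount (£684,000) is divided into 3 shares of £228,000: Tavita and Marisol each take £228,000; Quinn's £228,000 share passes to Quinn's issue.
Quinn's share (£228,000) is divided into 2 shares of £114,000: Ulric and Ilse each take £114,000.

Ulric: £114,000; Ilse: £114,000; Tavita: £228,000; Marisol: £228,000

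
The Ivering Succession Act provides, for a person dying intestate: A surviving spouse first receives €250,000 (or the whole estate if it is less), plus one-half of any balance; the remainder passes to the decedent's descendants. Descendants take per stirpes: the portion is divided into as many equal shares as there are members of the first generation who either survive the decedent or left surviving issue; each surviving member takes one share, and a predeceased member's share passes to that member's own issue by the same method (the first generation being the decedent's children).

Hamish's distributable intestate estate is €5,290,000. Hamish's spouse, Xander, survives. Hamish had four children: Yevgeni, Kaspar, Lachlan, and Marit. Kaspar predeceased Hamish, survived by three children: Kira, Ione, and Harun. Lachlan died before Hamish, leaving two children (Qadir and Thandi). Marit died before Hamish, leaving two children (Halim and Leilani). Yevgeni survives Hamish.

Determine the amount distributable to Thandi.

Xander first takes €250,000, leaving a balance of €5,040,000. Xander then takes one-half of the balance (€2,520,000), for a total of €2,770,000. The remaining €2,520,000 passes to the descendants.
The descendants' portion (€2,520,000) is divided into 4 shares of €630,000: Yevgeni takes €630,000; Kaspar's €630,000 share passes to Kaspar's issue; Lachlan's €630,000 share passes to Lachlan's issue; Marit's €630,000 share passes to Marit's issue.
Kaspar's share (€630,000) is divided into 3 shares of €210,000: Kira, Ione, and Harun each take €210,000.
Lachlan's share (€630,000) is divided into 2 shares of €315,000: Qadir and Thandi each take €315,000.
Marit's share (€630,000) is divided into 2 shares of €315,000: Halim and Leilani each take €315,000.

Thandi receives €315,000.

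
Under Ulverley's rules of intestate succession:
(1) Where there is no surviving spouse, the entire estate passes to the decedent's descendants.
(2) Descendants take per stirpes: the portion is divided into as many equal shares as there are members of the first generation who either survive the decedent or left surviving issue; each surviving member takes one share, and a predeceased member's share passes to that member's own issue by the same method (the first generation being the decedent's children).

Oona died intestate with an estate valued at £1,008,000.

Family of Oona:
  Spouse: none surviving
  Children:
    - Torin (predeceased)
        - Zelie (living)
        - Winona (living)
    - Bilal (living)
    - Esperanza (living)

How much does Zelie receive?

The entire £1,008,000 passes to the descendants.
That amount (£1,008,000) is divided into 3 shares of £336,000: Bilal and Esperanza each take £336,000; Torin's £336,000 share passes to Torin's issue.
Torin's share (£336,000) is divided into 2 shares of £168,000: Zelie and Winona each take £168,000.

Zelie receives £168,000.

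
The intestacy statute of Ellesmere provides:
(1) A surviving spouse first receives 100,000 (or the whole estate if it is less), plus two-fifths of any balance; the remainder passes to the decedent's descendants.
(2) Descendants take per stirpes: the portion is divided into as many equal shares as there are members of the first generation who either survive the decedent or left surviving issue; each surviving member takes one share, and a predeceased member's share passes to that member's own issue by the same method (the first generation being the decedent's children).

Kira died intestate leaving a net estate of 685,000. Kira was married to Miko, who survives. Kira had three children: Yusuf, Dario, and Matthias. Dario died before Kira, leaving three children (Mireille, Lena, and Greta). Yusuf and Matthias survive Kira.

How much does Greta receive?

Miko first takes 100,000, leaving a balance of 585,000. Miko then takes two-fifths of the balance (234,000), for a total of 334,000. The remaining 351,000 passes to the descendants.
The descendants' portion (351,000) is divided into 3 shares of 117,000: Yusuf and Matthias each take 117,000; Dario's 117,000 share passes to Dario's issue.
Dario's share (117,000) is divided into 3 shares of 39,000: Mireille, Lena, and Greta each take 39,000.

Greta receives 39,000.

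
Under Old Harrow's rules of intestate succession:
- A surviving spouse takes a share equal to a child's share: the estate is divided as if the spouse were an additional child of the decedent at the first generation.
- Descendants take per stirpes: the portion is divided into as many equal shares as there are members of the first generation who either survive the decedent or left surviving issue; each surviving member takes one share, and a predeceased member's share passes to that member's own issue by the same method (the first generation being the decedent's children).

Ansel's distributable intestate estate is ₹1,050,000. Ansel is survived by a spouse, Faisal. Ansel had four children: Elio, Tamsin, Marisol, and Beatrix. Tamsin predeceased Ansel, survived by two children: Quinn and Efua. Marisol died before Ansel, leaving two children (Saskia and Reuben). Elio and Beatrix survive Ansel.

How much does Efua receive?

Efua receives ₹105,000.

The spouse counts as an additional share at the children's level, so there are 5 primary shares of ₹210,000. Faisal takes one such share (₹210,000).
The children's combined portion (₹840,000) is divided into 4 shares of ₹210,000: Elio and Beatrix each take ₹210,000; Tamsin's ₹210,000 share passes to Tamsin's issue; Marisol's ₹210,000 share passes to Marisol's issue.
Tamsin's share (₹210,000) is divided into 2 shares of ₹105,000: Quinn and Efua each take ₹105,000.
Marisol's share (₹210,000) is divided into 2 shares of ₹105,000: Saskia and Reuben each take ₹105,000.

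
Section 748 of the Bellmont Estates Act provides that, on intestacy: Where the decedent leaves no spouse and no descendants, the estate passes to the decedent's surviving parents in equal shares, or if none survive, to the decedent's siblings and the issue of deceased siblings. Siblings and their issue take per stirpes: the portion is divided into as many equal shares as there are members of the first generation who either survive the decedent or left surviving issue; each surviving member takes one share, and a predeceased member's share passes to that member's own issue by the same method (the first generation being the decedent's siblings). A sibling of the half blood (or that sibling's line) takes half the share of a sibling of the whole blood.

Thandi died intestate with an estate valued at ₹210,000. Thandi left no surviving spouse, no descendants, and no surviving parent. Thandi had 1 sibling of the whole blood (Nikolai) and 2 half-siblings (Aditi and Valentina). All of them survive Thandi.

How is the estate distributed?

Nikolai: ₹105,000; Aditi: ₹52,500; Valentina: ₹52,500

The entire ₹210,000 passes to the siblings and their issue.
Counting each half-blood sibling's line as half a unit, there are 2 units in ₹210,000, so one unit is ₹105,000. Whole-blood lines (Nikolai) take ₹105,000 each; half-blood lines (Aditi and Valentina) take ₹52,500 each.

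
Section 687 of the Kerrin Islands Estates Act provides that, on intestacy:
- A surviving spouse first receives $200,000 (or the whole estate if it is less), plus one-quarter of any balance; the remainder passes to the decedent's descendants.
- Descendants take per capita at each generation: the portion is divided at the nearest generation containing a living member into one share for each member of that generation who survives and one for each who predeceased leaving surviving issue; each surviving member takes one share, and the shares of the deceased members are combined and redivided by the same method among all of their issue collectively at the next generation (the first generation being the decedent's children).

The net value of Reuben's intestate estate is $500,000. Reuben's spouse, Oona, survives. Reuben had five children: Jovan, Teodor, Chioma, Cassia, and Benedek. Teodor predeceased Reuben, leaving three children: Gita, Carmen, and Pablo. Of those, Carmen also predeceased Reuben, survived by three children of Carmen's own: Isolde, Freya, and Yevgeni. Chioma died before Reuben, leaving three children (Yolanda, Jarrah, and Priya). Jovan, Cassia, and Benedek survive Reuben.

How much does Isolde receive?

Oona first takes $200,000, leaving a balance of $300,000. Oona then takes one-quarter of the balance ($75,000), for a total of $275,000. The remaining $225,000 passes to the descendants.
The descendants' portion ($225,000) is divided at the children's generation into 5 shares of $45,000. Jovan, Cassia, and Benedek each take $45,000. The 2 shares of the deceased (Teodor and Chioma) are combined into a pool of $90,000.
That pool ($90,000) is divided at the grandchildren's generation into 6 shares of $15,000. Gita, Pablo, Yolanda, Jarrah, and Priya each take $15,000. The remaining share for the deceased Carmen ($15,000) is carried to the next generation.
That pool ($15,000) is divided at the great-grandchildren's generation equally among Isolde, Freya, and Yevgeni: $5,000 each.

Isolde receives $5,000.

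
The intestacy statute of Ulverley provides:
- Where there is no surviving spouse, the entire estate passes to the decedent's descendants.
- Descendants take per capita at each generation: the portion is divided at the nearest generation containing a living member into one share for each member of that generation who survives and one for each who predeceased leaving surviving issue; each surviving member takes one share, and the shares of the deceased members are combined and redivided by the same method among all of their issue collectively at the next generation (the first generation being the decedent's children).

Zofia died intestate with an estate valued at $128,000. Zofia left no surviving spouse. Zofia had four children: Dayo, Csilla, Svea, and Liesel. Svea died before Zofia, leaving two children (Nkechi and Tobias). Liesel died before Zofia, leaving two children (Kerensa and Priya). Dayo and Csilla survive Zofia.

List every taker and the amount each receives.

Dayo: $32,000; Csilla: $32,000; Nkechi: $16,000; Tobias: $16,000; Kerensa: $16,000; Priya: $16,000

The entire $128,000 passes to the descendants.
That amount ($128,000) is divided at the children's generation into 4 shares of $32,000. Dayo and Csilla each take $32,000. The 2 shares of the deceased (Svea and Liesel) are combined into a pool of $64,000.
That pool ($64,000) is divided at the grandchildren's generation equally among Nkechi, Tobias, Kerensa, and Priya: $16,000 each.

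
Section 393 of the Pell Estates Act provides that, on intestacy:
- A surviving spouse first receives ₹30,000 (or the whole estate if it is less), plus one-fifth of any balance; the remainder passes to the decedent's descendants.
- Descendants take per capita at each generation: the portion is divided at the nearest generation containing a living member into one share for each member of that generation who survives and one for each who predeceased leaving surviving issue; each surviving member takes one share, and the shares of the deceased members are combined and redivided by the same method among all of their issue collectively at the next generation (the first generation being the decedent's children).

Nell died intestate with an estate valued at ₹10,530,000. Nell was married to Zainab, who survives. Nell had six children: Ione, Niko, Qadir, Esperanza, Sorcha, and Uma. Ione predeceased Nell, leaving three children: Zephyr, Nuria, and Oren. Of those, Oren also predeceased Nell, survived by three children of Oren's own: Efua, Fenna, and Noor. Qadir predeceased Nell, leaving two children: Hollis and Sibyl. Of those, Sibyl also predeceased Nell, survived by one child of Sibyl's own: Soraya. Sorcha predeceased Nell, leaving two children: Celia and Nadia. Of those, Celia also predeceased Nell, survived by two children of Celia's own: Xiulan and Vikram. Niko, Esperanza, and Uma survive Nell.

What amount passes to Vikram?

Zainab first takes ₹30,000, leaving a balance of ₹10,500,000. Zainab then takes one-fifth of the balance (₹2,100,000), for a total of ₹2,130,000. The remaining ₹8,400,000 passes to the descendants.
The descendants' portion (₹8,400,000) is divided at the children's generation into 6 shares of ₹1,400,000. Niko, Esperanza, and Uma each take ₹1,400,000. The 3 shares of the deceased (Ione, Qadir, and Sorcha) are combined into a pool of ₹4,200,000.
That pool (₹4,200,000) is divided at the grandchildren's generation into 7 shares of ₹600,000. Zephyr, Nuria, Hollis, and Nadia each take ₹600,000. The 3 shares of the deceased (Oren, Sibyl, and Celia) are combined into a pool of ₹1,800,000.
That pool (₹1,800,000) is divided at the great-grandchildren's generation equally among Efua, Fenna, Noor, Soraya, Xiulan, and Vikram: ₹300,000 each.

Vikram receives ₹300,000.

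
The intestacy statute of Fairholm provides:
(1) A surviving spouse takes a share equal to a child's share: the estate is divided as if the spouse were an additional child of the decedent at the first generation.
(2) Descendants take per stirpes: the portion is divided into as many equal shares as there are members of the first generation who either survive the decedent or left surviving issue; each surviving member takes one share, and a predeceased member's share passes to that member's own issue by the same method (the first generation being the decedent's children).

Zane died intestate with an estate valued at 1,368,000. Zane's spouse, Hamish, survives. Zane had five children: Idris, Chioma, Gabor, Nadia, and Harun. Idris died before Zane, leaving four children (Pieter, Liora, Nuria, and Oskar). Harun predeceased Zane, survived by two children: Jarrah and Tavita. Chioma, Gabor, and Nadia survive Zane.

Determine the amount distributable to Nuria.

Nuria receives 57,000.

The spouse counts as an additional share at the children's level, so there are 6 primary shares of 228,000. Hamish takes one such share (228,000).
The children's combined portion (1,140,000) is divided into 5 shares of 228,000: Chioma, Gabor, and Nadia each take 228,000; Idris's 228,000 share passes to Idris's issue; Harun's 228,000 share passes to Harun's issue.
Idris's share (228,000) is divided into 4 shares of 57,000: Pieter, Liora, Nuria, and Oskar each take 57,000.
Harun's share (228,000) is divided into 2 shares of 114,000: Jarrah and Tavita each take 114,000.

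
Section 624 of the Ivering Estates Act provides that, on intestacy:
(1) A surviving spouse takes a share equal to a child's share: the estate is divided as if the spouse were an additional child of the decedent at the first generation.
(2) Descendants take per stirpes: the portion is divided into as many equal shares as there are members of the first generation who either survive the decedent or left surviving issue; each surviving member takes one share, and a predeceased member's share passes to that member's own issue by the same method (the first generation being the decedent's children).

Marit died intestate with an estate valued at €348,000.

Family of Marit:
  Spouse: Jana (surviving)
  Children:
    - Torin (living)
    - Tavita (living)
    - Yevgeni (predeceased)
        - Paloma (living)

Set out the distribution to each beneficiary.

Jana: €87,000; Torin: €87,000; Tavita: €87,000; Paloma: €87,000

The spouse counts as an additional share at the children's level, so there are 4 primary shares of €87,000. Jana takes one such share (€87,000).
The children's combined portion (€261,000) is divided into 3 shares of €87,000: Torin and Tavita each take €87,000; Yevgeni's €87,000 share passes to Yevgeni's issue.
Yevgeni's share (€87,000) passes entirely to Paloma.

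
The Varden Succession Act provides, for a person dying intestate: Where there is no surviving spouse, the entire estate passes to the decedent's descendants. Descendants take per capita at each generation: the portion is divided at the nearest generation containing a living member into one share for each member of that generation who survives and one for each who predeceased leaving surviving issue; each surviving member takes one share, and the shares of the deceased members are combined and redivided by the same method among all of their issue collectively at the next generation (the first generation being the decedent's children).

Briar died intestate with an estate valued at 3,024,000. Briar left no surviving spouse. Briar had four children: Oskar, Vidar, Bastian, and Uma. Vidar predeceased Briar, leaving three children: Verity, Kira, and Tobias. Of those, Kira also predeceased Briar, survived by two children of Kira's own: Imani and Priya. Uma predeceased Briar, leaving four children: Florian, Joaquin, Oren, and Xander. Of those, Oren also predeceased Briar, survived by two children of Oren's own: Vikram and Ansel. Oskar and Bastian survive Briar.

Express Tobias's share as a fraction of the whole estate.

The entire 3,024,000 passes to the descendants.
That amount (3,024,000) is divided at the children's generation into 4 shares of 756,000. Oskar and Bastian each take 756,000. The 2 shares of the deceased (Vidar and Uma) are combined into a pool of 1,512,000.
That pool (1,512,000) is divided at the grandchildren's generation into 7 shares of 216,000. Verity, Tobias, Florian, Joaquin, and Xander each take 216,000. The 2 shares of the deceased (Kira and Oren) are combined into a pool of 432,000.
That pool (432,000) is divided at the great-grandchildren's generation equally among Imani, Priya, Vikram, and Ansel: 108,000 each.

Tobias receives 1/14 of the estate.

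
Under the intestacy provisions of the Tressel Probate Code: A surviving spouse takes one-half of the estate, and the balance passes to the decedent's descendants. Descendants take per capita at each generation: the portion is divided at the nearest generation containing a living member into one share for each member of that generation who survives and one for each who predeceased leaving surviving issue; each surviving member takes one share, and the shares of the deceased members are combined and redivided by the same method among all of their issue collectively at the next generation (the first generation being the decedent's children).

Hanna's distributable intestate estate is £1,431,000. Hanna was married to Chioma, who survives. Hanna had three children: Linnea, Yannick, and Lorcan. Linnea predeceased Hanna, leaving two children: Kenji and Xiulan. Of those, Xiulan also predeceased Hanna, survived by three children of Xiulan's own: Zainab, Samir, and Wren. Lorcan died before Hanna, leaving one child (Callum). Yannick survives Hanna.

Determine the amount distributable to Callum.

Callum receives £159,000.

Chioma takes one-half of £1,431,000 = £715,500. The remaining £715,500 passes to the descendants.
The descendants' portion (£715,500) is divided at the children's generation into 3 shares of £238,500. Yannick takes £238,500. The 2 shares of the deceased (Linnea and Lorcan) are combined into a pool of £477,000.
That pool (£477,000) is divided at the grandchildren's generation into 3 shares of £159,000. Kenji and Callum each take £159,000. The remaining share for the deceased Xiulan (£159,000) is carried to the next generation.
That pool (£159,000) is divided at the great-grandchildren's generation equally among Zainab, Samir, and Wren: £53,000 each.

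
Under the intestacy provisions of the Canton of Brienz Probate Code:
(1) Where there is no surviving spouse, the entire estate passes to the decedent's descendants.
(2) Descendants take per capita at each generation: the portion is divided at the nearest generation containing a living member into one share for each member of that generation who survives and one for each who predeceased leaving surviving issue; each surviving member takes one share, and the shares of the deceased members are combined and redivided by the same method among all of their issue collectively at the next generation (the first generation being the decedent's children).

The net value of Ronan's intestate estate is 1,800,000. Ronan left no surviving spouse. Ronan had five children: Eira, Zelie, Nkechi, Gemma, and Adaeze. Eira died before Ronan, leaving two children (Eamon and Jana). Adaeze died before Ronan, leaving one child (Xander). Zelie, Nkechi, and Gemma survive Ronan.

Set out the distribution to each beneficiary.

Eamon: 240,000; Jana: 240,000; Zelie: 360,000; Nkechi: 360,000; Gemma: 360,000; Xander: 240,000

The entire 1,800,000 passes to the descendants.
That amount (1,800,000) is divided at the children's generation into 5 shares of 360,000. Zelie, Nkechi, and Gemma each take 360,000. The 2 shares of the deceased (Eira and Adaeze) are combined into a pool of 720,000.
That pool (720,000) is divided at the grandchildren's generation equally among Eamon, Jana, and Xander: 240,000 each.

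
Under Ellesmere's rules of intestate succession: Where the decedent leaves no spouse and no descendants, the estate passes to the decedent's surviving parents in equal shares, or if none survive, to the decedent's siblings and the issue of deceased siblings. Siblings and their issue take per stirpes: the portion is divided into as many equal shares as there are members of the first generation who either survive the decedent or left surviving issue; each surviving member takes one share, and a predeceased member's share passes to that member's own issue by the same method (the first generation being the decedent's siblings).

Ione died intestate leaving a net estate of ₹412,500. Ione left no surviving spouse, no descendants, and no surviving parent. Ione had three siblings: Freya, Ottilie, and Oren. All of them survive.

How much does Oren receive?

The entire ₹412,500 passes to the siblings and their issue.
That amount (₹412,500) is divided into 3 shares of ₹137,500: Freya, Ottilie, and Oren each take ₹137,500.

Oren receives ₹137,500.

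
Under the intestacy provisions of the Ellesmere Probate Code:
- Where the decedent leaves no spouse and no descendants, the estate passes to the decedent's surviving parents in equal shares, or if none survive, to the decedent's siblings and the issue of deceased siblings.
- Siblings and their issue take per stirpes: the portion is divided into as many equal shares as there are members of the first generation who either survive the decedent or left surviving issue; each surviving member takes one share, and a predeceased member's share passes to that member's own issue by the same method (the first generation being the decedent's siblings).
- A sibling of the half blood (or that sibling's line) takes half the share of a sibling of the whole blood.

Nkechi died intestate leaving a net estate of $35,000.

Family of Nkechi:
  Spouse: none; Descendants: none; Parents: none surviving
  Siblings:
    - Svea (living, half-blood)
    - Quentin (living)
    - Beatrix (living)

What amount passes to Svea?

The entire $35,000 passes to the siblings and their issue.
Counting each half-blood sibling's line as half a unit, there are 5/2 units in $35,000, so one unit is $14,000. Whole-blood lines (Quentin and Beatrix) take $14,000 each; half-blood lines (Svea) take $7,000 each.

Svea receives $7,000.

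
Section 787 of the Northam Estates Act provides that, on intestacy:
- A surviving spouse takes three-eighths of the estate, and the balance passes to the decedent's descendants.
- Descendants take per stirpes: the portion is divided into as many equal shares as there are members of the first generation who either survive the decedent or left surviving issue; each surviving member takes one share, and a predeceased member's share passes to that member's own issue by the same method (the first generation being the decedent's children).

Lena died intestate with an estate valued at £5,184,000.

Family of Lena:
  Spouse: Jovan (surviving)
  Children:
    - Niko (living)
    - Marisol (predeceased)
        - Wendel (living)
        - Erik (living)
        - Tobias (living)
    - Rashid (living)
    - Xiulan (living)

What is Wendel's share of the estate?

Jovan takes three-eighths of £5,184,000 = £1,944,000. The remaining £3,240,000 passes to the descendants.
The descendants' portion (£3,240,000) is divided into 4 shares of £810,000: Niko, Rashid, and Xiulan each take £810,000; Marisol's £810,000 share passes to Marisol's issue.
Marisol's share (£810,000) is divided into 3 shares of £270,000: Wendel, Erik, and Tobias each take £270,000.

Wendel receives £270,000.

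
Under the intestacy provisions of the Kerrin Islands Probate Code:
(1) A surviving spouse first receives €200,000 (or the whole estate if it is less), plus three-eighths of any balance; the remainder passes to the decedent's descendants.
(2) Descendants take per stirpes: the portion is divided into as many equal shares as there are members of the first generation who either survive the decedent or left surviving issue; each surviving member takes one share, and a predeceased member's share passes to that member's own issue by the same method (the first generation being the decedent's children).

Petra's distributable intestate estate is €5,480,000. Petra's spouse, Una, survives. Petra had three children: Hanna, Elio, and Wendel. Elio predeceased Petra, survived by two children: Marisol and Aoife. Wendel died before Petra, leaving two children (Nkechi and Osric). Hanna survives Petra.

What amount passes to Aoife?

Aoife receives €550,000.

Una first takes €200,000, leaving a balance of €5,280,000. Una then takes three-eighths of the balance (€1,980,000), for a total of €2,180,000. The remaining €3,300,000 passes to the descendants.
The descendants' portion (€3,300,000) is divided into 3 shares of €1,100,000: Hanna takes €1,100,000; Elio's €1,100,000 share passes to Elio's issue; Wendel's €1,100,000 share passes to Wendel's issue.
Elio's share (€1,100,000) is divided into 2 shares of €550,000: Marisol and Aoife each take €550,000.
Wendel's share (€1,100,000) is divided into 2 shares of €550,000: Nkechi and Osric each take €550,000.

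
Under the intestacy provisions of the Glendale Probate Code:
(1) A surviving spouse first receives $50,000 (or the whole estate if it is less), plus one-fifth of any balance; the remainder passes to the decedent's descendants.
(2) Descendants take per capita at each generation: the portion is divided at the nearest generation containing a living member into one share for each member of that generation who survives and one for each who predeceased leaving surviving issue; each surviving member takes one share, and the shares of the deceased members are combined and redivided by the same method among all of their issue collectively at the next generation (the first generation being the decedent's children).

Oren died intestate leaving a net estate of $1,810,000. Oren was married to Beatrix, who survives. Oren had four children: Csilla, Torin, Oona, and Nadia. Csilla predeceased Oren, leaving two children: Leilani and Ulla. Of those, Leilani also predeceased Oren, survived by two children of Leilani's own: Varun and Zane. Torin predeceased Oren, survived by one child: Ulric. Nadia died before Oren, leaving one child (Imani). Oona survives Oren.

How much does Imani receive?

Beatrix first takes $50,000, leaving a balance of $1,760,000. Beatrix then takes one-fifth of the balance ($352,000), for a total of $402,000. The remaining $1,408,000 passes to the descendants.
The descendants' portion ($1,408,000) is divided at the children's generation into 4 shares of $352,000. Oona takes $352,000. The 3 shares of the deceased (Csilla, Torin, and Nadia) are combined into a pool of $1,056,000.
That pool ($1,056,000) is divided at the grandchildren's generation into 4 shares of $264,000. Ulla, Ulric, and Imani each take $264,000. The remaining share for the deceased Leilani ($264,000) is carried to the next generation.
That pool ($264,000) is divided at the great-grandchildren's generation equally among Varun and Zane: $132,000 each.

Imani receives $264,000.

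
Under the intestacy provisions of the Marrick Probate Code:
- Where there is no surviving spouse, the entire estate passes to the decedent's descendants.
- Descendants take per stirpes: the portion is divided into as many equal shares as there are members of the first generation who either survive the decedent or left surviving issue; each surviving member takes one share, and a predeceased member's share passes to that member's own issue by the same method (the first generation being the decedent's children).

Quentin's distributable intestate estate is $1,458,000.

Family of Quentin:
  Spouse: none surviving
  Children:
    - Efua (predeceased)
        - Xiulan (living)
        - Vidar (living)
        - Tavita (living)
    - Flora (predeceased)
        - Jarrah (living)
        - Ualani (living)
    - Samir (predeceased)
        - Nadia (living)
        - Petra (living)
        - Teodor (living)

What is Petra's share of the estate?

Petra receives $162,000.

The entire $1,458,000 passes to the descendants.
That amount ($1,458,000) is divided into 3 shares of $486,000: Efua's $486,000 share passes to Efua's issue; Flora's $486,000 share passes to Flora's issue; Samir's $486,000 share passes to Samir's issue.
Efua's share ($486,000) is divided into 3 shares of $162,000: Xiulan, Vidar, and Tavita each take $162,000.
Flora's share ($486,000) is divided into 2 shares of $243,000: Jarrah and Ualani each take $243,000.
Samir's share ($486,000) is divided into 3 shares of $162,000: Nadia, Petra, and Teodor each take $162,000.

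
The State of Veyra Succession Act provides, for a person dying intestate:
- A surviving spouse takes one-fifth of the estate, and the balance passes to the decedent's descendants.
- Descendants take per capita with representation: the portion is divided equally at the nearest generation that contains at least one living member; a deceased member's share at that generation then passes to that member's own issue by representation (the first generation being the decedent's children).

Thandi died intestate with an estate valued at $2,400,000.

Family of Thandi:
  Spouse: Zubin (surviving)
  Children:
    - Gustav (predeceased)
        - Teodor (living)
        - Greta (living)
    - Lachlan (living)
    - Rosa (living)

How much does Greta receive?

Zubin takes one-fifth of $2,400,000 = $480,000. The remaining $1,920,000 passes to the descendants.
The descendants' portion ($1,920,000) is divided into 3 shares of $640,000: Lachlan and Rosa each take $640,000; Gustav's $640,000 share passes to Gustav's issue.
Gustav's share ($640,000) is divided into 2 shares of $320,000: Teodor and Greta each take $320,000.

Greta receives $320,000.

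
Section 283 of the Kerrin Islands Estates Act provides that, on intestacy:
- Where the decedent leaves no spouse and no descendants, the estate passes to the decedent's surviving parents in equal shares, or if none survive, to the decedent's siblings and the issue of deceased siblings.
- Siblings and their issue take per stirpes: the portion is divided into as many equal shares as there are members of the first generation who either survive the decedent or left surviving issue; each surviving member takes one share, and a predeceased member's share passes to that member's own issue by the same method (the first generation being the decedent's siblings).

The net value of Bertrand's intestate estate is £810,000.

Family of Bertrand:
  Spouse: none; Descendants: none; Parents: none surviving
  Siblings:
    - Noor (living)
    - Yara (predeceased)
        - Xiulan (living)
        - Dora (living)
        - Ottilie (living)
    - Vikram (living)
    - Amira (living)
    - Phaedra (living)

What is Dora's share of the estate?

The entire £810,000 passes to the siblings and their issue.
That amount (£810,000) is divided into 5 shares of £162,000: Noor, Vikram, Amira, and Phaedra each take £162,000; Yara's £162,000 share passes to Yara's issue.
Yara's share (£162,000) is divided into 3 shares of £54,000: Xiulan, Dora, and Ottilie each take £54,000.

Dora receives £54,000.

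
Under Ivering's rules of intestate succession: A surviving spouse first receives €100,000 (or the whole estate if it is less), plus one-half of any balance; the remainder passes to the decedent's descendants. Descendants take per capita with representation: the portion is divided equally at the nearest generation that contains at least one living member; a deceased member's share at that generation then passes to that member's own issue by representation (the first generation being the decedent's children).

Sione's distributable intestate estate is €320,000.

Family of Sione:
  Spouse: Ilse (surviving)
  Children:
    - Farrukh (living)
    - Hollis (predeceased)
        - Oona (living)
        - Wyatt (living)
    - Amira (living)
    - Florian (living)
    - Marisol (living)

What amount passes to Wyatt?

Wyatt receives €11,000.

Ilse first takes €100,000, leaving a balance of €220,000. Ilse then takes one-half of the balance (€110,000), for a total of €210,000. The remaining €110,000 passes to the descendants.
The descendants' portion (€110,000) is divided into 5 shares of €22,000: Farrukh, Amira, Florian, and Marisol each take €22,000; Hollis's €22,000 share passes to Hollis's issue.
Hollis's share (€22,000) is divided into 2 shares of €11,000: Oona and Wyatt each take €11,000.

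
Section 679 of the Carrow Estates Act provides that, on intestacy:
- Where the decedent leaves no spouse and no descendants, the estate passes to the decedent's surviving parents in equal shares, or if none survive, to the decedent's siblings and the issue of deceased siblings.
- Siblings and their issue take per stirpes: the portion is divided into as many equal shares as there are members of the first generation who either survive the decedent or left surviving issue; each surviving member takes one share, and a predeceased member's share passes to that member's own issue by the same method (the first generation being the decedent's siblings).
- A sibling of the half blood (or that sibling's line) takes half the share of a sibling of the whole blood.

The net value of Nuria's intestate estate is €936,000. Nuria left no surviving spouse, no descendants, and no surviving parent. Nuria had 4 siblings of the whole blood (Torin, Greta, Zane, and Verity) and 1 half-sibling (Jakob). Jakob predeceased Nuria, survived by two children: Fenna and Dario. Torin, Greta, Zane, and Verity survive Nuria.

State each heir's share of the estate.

The entire €936,000 passes to the siblings and their issue.
Counting each half-blood sibling's line as half a unit, there are 9/2 units in €936,000, so one unit is €208,000. Whole-blood lines (Torin, Greta, Zane, and Verity) take €208,000 each; half-blood lines (Jakob) take €104,000 each.
Jakob's share (€104,000) is divided into 2 shares of €52,000: Fenna and Dario each take €52,000.

Torin: €208,000; Fenna: €52,000; Dario: €52,000; Greta: €208,000; Zane: €208,000; Verity: €208,000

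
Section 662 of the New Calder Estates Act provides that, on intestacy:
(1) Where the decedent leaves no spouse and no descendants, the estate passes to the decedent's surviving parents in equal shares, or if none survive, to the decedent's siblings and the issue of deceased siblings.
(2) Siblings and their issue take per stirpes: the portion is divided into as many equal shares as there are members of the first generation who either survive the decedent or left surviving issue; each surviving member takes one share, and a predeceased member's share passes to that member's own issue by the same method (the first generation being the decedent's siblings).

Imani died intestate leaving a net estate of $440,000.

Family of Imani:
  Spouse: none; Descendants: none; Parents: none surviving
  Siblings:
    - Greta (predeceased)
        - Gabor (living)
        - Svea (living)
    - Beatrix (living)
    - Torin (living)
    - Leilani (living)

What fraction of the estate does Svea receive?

Svea receives 1/8 of the estate.

The entire $440,000 passes to the siblings and their issue.
That amount ($440,000) is divided into 4 shares of $110,000: Beatrix, Torin, and Leilani each take $110,000; Greta's $110,000 share passes to Greta's issue.
Greta's share ($110,000) is divided into 2 shares of $55,000: Gabor and Svea each take $55,000.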